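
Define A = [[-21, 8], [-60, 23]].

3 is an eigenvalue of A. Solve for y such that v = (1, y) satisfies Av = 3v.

We need (A - 3I)v = 0.
A - 3I = [[-24, 8], [-60, 20]].
Row 1: (-24)·1 + (8)·y = 0
Row 2: (-60)·1 + (20)·y = 0
Solving gives y = 3.
Check: A·(1, 3) = (3, 9) = 3·(1, 3).

3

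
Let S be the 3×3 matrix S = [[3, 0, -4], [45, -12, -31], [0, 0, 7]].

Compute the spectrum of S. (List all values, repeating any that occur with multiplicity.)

Set up det(λI - S) = 0.
Expanding along the first row, p(λ) = λ^3 + 2λ^2 - 99λ + 252.
Try λ = 3: p(3) = 0, so 3 is a root.
Factor out (λ - 3): p(λ) = (λ - 3)·(λ^2 + 5λ - 84).
The quadratic factors as (λ + 12)·(λ - 7).
Eigenvalues: -12, 3, 7.

-12, 3, 7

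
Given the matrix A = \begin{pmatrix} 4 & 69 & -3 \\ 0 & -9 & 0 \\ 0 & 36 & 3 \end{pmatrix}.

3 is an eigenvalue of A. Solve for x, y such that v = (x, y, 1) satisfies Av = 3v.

We need (A - 3I)v = 0.
A - 3I = [[1, 69, -3], [0, -12, 0], [0, 36, 0]].
Row 1: (1)·x + (69)·y + (-3)·1 = 0
Row 2: (0)·x + (-12)·y + (0)·1 = 0
Row 3: (0)·x + (36)·y + (0)·1 = 0
Solving gives x = 3, y = 0.
Check: A·(3, 0, 1) = (9, 0, 3) = 3·(3, 0, 1).

3, 0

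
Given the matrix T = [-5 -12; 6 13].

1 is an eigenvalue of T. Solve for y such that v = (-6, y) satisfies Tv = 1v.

We need (T - 1I)v = 0.
T - 1I = [[-6, -12], [6, 12]].
Row 1: (-6)·-6 + (-12)·y = 0
Row 2: (6)·-6 + (12)·y = 0
Solving gives y = 3.
Check: T·(-6, 3) = (-6, 3) = 1·(-6, 3).

3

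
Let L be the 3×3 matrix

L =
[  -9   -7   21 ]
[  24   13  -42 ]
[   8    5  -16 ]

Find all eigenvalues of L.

-9, -2, -1

The characteristic polynomial is p(t) = det(tI - L).
Cofactor expansion gives p(t) = t^3 + 12t^2 + 29t + 18.
Try t = -2: p(-2) = 0, so -2 is a root.
Dividing by (t + 2) leaves t^2 + 10t + 9.
The quadratic factors as (t + 9)·(t + 1).
Eigenvalues: -9, -2, -1.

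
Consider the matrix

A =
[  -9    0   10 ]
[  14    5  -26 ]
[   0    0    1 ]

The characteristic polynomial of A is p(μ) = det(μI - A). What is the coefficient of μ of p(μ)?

-49

p(μ) = μ^3 + 3μ^2 - 49μ + 45.
The coefficient of μ is -49.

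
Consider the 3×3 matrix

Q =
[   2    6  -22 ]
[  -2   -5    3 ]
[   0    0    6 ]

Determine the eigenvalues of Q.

Set up det(sI - Q) = 0.
Cofactor expansion gives p(s) = s^3 - 3s^2 - 16s - 12.
Since p(-1) = 0, s = -1 is a root.
Dividing by (s + 1) leaves s^2 - 4s - 12.
The quadratic factors as (s + 2)·(s - 6).
Eigenvalues: -2, -1, 6.

-2, -1, 6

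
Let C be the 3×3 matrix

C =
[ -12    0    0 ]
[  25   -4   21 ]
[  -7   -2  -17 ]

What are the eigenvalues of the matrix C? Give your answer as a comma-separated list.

Compute the characteristic polynomial p(μ) = det(μI - C).
Expanding along the first row, p(μ) = μ^3 + 33μ^2 + 362μ + 1320.
Try μ = -10: p(-10) = 0, so -10 is a root.
Dividing by (μ + 10) leaves μ^2 + 23μ + 132.
The quadratic factors as (μ + 12)·(μ + 11).
Eigenvalues: -12, -11, -10.

-12, -11, -10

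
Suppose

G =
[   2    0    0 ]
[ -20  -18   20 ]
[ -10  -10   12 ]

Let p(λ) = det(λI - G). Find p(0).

p(0) = det(0·I − G) = det(−G) = (−1)^3·det(G).
det(G) = -32, so p(0) = 32.

32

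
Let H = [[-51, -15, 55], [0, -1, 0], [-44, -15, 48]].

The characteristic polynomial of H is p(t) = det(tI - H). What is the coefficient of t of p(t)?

p(t) = t^3 + 4t^2 - 25t - 28.
The coefficient of t is -25.

-25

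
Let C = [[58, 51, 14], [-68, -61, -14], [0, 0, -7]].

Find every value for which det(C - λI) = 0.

Compute the characteristic polynomial p(r) = det(rI - C).
Expanding along the first row, p(r) = r^3 + 10r^2 - 49r - 490.
Rational-root test: r = -7 gives p(-7) = 0.
Dividing by (r + 7) leaves r^2 + 3r - 70.
The quadratic factors as (r + 10)·(r - 7).
Eigenvalues: -10, -7, 7.

-10, -7, 7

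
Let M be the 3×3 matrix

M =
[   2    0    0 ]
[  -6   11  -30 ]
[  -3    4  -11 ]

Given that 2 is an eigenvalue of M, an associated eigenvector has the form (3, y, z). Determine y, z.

We need (M - 2I)v = 0.
M - 2I = [[0, 0, 0], [-6, 9, -30], [-3, 4, -13]].
Row 1: (0)·3 + (0)·y + (0)·z = 0
Row 2: (-6)·3 + (9)·y + (-30)·z = 0
Row 3: (-3)·3 + (4)·y + (-13)·z = 0
Solving gives y = 12, z = 3.
Check: M·(3, 12, 3) = (6, 24, 6) = 2·(3, 12, 3).

12, 3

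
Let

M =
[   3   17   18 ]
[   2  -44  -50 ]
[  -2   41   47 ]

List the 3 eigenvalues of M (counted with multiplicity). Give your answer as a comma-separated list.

-3, 4, 5

Set up det(tI - M) = 0.
Cofactor expansion gives p(t) = t^3 - 6t^2 - 7t + 60.
Rational-root test: t = -3 gives p(-3) = 0.
Dividing by (t + 3) leaves t^2 - 9t + 20.
The quadratic factors as (t - 4)·(t - 5).
Eigenvalues: -3, 4, 5.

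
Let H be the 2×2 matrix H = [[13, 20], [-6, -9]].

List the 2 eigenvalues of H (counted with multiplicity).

det(H - μI) = (13 - μ)(-9 - μ) - (20)·(-6) = μ^2 - 4μ + 3.
This factors as (μ - 1)·(μ - 3) = 0.
Eigenvalues: 1, 3.

1, 3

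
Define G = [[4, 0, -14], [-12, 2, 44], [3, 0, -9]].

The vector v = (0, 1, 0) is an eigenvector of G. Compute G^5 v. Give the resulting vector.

(0, 32, 0)

First find the eigenvalue: Gv = (0, 2, 0) = 2·(0, 1, 0), so λ = 2.
Then G^5 v = λ^5·v = 2^5·(0, 1, 0) = 32·(0, 1, 0) = (0, 32, 0).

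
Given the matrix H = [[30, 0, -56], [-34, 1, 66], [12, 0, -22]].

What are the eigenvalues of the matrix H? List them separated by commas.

1, 2, 6

Compute the characteristic polynomial p(λ) = det(λI - H).
Expanding the 3×3 determinant: p(λ) = λ^3 - 9λ^2 + 20λ - 12.
Since p(2) = 0, λ = 2 is a root.
Factor out (λ - 2): p(λ) = (λ - 2)·(λ^2 - 7λ + 6).
The quadratic factors as (λ - 1)·(λ - 6).
Eigenvalues: 1, 2, 6.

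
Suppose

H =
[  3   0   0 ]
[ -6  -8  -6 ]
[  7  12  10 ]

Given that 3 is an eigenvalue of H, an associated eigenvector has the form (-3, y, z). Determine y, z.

0, 3

We need (H - 3I)v = 0.
H - 3I = [[0, 0, 0], [-6, -11, -6], [7, 12, 7]].
Row 1: (0)·-3 + (0)·y + (0)·z = 0
Row 2: (-6)·-3 + (-11)·y + (-6)·z = 0
Row 3: (7)·-3 + (12)·y + (7)·z = 0
Solving gives y = 0, z = 3.
Check: H·(-3, 0, 3) = (-9, 0, 9) = 3·(-3, 0, 3).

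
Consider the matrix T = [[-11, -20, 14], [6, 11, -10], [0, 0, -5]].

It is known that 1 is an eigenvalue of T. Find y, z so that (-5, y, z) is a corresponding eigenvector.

3, 0

We need (T - 1I)v = 0.
T - 1I = [[-12, -20, 14], [6, 10, -10], [0, 0, -6]].
Row 1: (-12)·-5 + (-20)·y + (14)·z = 0
Row 2: (6)·-5 + (10)·y + (-10)·z = 0
Row 3: (0)·-5 + (0)·y + (-6)·z = 0
Solving gives y = 3, z = 0.
Check: T·(-5, 3, 0) = (-5, 3, 0) = 1·(-5, 3, 0).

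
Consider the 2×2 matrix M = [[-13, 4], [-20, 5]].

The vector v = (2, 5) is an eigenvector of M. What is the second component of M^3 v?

First find the eigenvalue: Mv = (-6, -15) = -3·(2, 5), so λ = -3.
Then M^3 v = λ^3·v = (-3)^3·(2, 5) = -27·(2, 5) = (-54, -135).

-135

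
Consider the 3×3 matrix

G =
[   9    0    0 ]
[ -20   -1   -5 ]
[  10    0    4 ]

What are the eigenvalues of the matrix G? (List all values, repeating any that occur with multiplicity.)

-1, 4, 9

Compute the characteristic polynomial p(λ) = det(λI - G).
Expanding along the first row, p(λ) = λ^3 - 12λ^2 + 23λ + 36.
Try λ = -1: p(-1) = 0, so -1 is a root.
Dividing by (λ + 1) leaves λ^2 - 13λ + 36.
The quadratic factors as (λ - 4)·(λ - 9).
Eigenvalues: -1, 4, 9.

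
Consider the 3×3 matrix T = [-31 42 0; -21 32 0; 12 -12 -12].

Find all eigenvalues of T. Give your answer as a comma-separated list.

The characteristic polynomial is p(s) = det(sI - T).
Cofactor expansion gives p(s) = s^3 + 11s^2 - 122s - 1320.
Since p(-10) = 0, s = -10 is a root.
Factor out (s + 10): p(s) = (s + 10)·(s^2 + s - 132).
The quadratic factors as (s + 12)·(s - 11).
Eigenvalues: -12, -10, 11.

-12, -10, 11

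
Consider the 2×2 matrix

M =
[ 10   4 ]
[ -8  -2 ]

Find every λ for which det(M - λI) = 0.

2, 6

det(M - lambda·I) = (10 - lambda)(-2 - lambda) - (4)·(-8) = lambda^2 - 8·lambda + 12.
This factors as (lambda - 2)·(lambda - 6) = 0.
Eigenvalues: 2, 6.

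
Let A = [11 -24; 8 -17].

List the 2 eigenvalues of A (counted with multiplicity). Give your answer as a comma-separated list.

det(A - sI) = (11 - s)(-17 - s) - (-24)·(8) = s^2 + 6s + 5.
This factors as (s + 5)·(s + 1) = 0.
Eigenvalues: -5, -1.

-5, -1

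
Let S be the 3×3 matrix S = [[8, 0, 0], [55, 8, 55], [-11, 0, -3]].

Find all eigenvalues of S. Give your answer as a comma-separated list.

-3, 8, 8

Compute the characteristic polynomial p(μ) = det(μI - S).
Expanding along the first row, p(μ) = μ^3 - 13μ^2 + 16μ + 192.
Rational-root test: μ = 8 gives p(8) = 0.
Dividing by (μ - 8) leaves μ^2 - 5μ - 24.
The quadratic factors as (μ + 3)·(μ - 8).
Eigenvalues: -3, 8, 8.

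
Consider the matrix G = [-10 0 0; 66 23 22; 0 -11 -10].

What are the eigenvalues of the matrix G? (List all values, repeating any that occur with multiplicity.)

-10, 1, 12

The characteristic polynomial is p(λ) = det(λI - G).
Cofactor expansion gives p(λ) = λ^3 - 3λ^2 - 118λ + 120.
Since p(1) = 0, λ = 1 is a root.
Factor out (λ - 1): p(λ) = (λ - 1)·(λ^2 - 2λ - 120).
The quadratic factors as (λ + 10)·(λ - 12).
Eigenvalues: -10, 1, 12.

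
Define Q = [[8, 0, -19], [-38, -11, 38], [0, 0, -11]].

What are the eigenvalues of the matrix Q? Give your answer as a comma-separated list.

Set up det(tI - Q) = 0.
Expanding the 3×3 determinant: p(t) = t^3 + 14t^2 - 55t - 968.
Try t = 8: p(8) = 0, so 8 is a root.
Dividing by (t - 8) leaves t^2 + 22t + 121.
The quadratic factor is (t + 11)^2.
Eigenvalues: -11, -11, 8.

-11, -11, 8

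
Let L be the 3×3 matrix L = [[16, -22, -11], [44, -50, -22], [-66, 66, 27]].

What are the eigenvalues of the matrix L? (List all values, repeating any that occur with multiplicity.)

Compute the characteristic polynomial p(λ) = det(λI - L).
Expanding the 3×3 determinant: p(λ) = λ^3 + 7λ^2 - 24λ - 180.
Since p(5) = 0, λ = 5 is a root.
Dividing by (λ - 5) leaves λ^2 + 12λ + 36.
The quadratic factor is (λ + 6)^2.
Eigenvalues: -6, -6, 5.

-6, -6, 5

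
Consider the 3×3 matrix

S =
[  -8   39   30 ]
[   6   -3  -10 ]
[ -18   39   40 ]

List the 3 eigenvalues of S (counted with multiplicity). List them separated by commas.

Compute the characteristic polynomial p(λ) = det(λI - S).
Expanding along the first row, p(λ) = λ^3 - 29λ^2 + 280λ - 900.
Try λ = 9: p(9) = 0, so 9 is a root.
Dividing by (λ - 9) leaves λ^2 - 20λ + 100.
The quadratic factor is (λ - 10)^2.
Eigenvalues: 9, 10, 10.

9, 10, 10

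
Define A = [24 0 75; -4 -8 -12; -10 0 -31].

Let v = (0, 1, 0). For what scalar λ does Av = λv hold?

Compute Av: A·(0, 1, 0) = (0, -8, 0).
Since Av = λv, compare component 2: -8 = λ·1, so λ = -8.

-8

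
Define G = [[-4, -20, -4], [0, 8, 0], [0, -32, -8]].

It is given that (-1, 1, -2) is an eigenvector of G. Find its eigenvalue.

8

Compute Gv: G·(-1, 1, -2) = (-8, 8, -16).
Since Gv = λv, compare component 1: -8 = λ·-1, so λ = 8.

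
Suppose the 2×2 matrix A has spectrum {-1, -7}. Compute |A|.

7

det(A) is the product of the eigenvalues: (-1) · (-7) = 7.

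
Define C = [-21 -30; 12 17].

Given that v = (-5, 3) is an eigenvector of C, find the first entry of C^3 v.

First find the eigenvalue: Cv = (15, -9) = -3·(-5, 3), so λ = -3.
Then C^3 v = λ^3·v = (-3)^3·(-5, 3) = -27·(-5, 3) = (135, -81).

135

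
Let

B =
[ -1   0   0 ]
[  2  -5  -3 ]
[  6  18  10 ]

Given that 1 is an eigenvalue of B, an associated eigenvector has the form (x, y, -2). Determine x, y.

0, 1

We need (B - 1I)v = 0.
B - 1I = [[-2, 0, 0], [2, -6, -3], [6, 18, 9]].
Row 1: (-2)·x + (0)·y + (0)·-2 = 0
Row 2: (2)·x + (-6)·y + (-3)·-2 = 0
Row 3: (6)·x + (18)·y + (9)·-2 = 0
Solving gives x = 0, y = 1.
Check: B·(0, 1, -2) = (0, 1, -2) = 1·(0, 1, -2).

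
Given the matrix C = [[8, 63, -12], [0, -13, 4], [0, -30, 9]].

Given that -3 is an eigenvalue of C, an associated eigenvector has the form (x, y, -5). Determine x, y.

We need (C + 3I)v = 0.
C + 3I = [[11, 63, -12], [0, -10, 4], [0, -30, 12]].
Row 1: (11)·x + (63)·y + (-12)·-5 = 0
Row 2: (0)·x + (-10)·y + (4)·-5 = 0
Row 3: (0)·x + (-30)·y + (12)·-5 = 0
Solving gives x = 6, y = -2.
Check: C·(6, -2, -5) = (-18, 6, 15) = -3·(6, -2, -5).

6, -2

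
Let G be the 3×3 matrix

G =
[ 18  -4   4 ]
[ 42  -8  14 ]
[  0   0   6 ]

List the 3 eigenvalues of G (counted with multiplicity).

Set up det(lambda·I - G) = 0.
Expanding the 3×3 determinant: p(lambda) = lambda^3 - 16·lambda^2 + 84·lambda - 144.
Since p(6) = 0, lambda = 6 is a root.
Factor out (lambda - 6): p(lambda) = (lambda - 6)·(lambda^2 - 10·lambda + 24).
The quadratic factors as (lambda - 4)·(lambda - 6).
Eigenvalues: 4, 6, 6.

4, 6, 6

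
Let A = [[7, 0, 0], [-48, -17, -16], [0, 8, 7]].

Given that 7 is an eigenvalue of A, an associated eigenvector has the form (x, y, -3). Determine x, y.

We need (A - 7I)v = 0.
A - 7I = [[0, 0, 0], [-48, -24, -16], [0, 8, 0]].
Row 1: (0)·x + (0)·y + (0)·-3 = 0
Row 2: (-48)·x + (-24)·y + (-16)·-3 = 0
Row 3: (0)·x + (8)·y + (0)·-3 = 0
Solving gives x = 1, y = 0.
Check: A·(1, 0, -3) = (7, 0, -21) = 7·(1, 0, -3).

1, 0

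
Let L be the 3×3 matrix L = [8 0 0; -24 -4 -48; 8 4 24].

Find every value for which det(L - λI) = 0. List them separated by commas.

The characteristic polynomial is p(t) = det(tI - L).
Expanding the 3×3 determinant: p(t) = t^3 - 28t^2 + 256t - 768.
Try t = 8: p(8) = 0, so 8 is a root.
Dividing by (t - 8) leaves t^2 - 20t + 96.
The quadratic factors as (t - 8)·(t - 12).
Eigenvalues: 8, 8, 12.

8, 8, 12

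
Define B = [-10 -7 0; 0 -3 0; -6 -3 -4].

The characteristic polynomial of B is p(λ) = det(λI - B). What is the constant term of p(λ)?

120

p(λ) = λ^3 + 17λ^2 + 82λ + 120.
The constant term is 120.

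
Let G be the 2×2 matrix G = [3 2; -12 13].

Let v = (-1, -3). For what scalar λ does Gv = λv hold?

Compute Gv: G·(-1, -3) = (-9, -27).
Since Gv = λv, compare component 1: -9 = λ·-1, so λ = 9.

9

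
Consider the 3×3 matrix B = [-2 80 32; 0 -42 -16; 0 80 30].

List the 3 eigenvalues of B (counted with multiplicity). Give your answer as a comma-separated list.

Set up det(lambda·I - B) = 0.
Expanding along the first row, p(lambda) = lambda^3 + 14·lambda^2 + 44·lambda + 40.
Try lambda = -10: p(-10) = 0, so -10 is a root.
Factor out (lambda + 10): p(lambda) = (lambda + 10)·(lambda^2 + 4·lambda + 4).
The quadratic factor is (lambda + 2)^2.
Eigenvalues: -10, -2, -2.

-10, -2, -2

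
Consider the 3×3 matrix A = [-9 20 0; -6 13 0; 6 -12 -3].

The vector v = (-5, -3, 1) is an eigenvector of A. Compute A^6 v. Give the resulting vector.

(-3645, -2187, 729)

First find the eigenvalue: Av = (-15, -9, 3) = 3·(-5, -3, 1), so λ = 3.
Then A^6 v = λ^6·v = 3^6·(-5, -3, 1) = 729·(-5, -3, 1) = (-3645, -2187, 729).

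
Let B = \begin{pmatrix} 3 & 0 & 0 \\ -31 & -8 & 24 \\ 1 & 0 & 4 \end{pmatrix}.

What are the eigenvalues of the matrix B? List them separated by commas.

-8, 3, 4

Compute the characteristic polynomial p(μ) = det(μI - B).
Cofactor expansion gives p(μ) = μ^3 + μ^2 - 44μ + 96.
Try μ = -8: p(-8) = 0, so -8 is a root.
Dividing by (μ + 8) leaves μ^2 - 7μ + 12.
The quadratic factors as (μ - 3)·(μ - 4).
Eigenvalues: -8, 3, 4.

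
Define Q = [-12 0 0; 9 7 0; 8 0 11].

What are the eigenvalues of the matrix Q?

Q is lower triangular, so its eigenvalues are the diagonal entries.
Diagonal: -12, 7, 11.

-12, 7, 11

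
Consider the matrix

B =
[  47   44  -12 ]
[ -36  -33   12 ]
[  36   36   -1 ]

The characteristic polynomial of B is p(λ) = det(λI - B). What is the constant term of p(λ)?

33

p(λ) = λ^3 - 13λ^2 + 19λ + 33.
The constant term is 33.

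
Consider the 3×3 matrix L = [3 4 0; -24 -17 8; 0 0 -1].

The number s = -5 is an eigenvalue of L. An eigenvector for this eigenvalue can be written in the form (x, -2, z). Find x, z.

We need (L + 5I)v = 0.
L + 5I = [[8, 4, 0], [-24, -12, 8], [0, 0, 4]].
Row 1: (8)·x + (4)·-2 + (0)·z = 0
Row 2: (-24)·x + (-12)·-2 + (8)·z = 0
Row 3: (0)·x + (0)·-2 + (4)·z = 0
Solving gives x = 1, z = 0.
Check: L·(1, -2, 0) = (-5, 10, 0) = -5·(1, -2, 0).

1, 0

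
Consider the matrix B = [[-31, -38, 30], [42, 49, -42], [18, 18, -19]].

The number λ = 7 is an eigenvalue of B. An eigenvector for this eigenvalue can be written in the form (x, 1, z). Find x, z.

We need (B - 7I)v = 0.
B - 7I = [[-38, -38, 30], [42, 42, -42], [18, 18, -26]].
Row 1: (-38)·x + (-38)·1 + (30)·z = 0
Row 2: (42)·x + (42)·1 + (-42)·z = 0
Row 3: (18)·x + (18)·1 + (-26)·z = 0
Solving gives x = -1, z = 0.
Check: B·(-1, 1, 0) = (-7, 7, 0) = 7·(-1, 1, 0).

-1, 0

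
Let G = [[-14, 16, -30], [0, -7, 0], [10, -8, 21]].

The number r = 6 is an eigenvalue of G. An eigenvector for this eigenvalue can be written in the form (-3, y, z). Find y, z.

We need (G - 6I)v = 0.
G - 6I = [[-20, 16, -30], [0, -13, 0], [10, -8, 15]].
Row 1: (-20)·-3 + (16)·y + (-30)·z = 0
Row 2: (0)·-3 + (-13)·y + (0)·z = 0
Row 3: (10)·-3 + (-8)·y + (15)·z = 0
Solving gives y = 0, z = 2.
Check: G·(-3, 0, 2) = (-18, 0, 12) = 6·(-3, 0, 2).

0, 2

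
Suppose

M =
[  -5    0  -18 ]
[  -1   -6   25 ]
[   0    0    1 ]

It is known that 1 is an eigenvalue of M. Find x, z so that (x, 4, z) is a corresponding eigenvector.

We need (M - 1I)v = 0.
M - 1I = [[-6, 0, -18], [-1, -7, 25], [0, 0, 0]].
Row 1: (-6)·x + (0)·4 + (-18)·z = 0
Row 2: (-1)·x + (-7)·4 + (25)·z = 0
Row 3: (0)·x + (0)·4 + (0)·z = 0
Solving gives x = -3, z = 1.
Check: M·(-3, 4, 1) = (-3, 4, 1) = 1·(-3, 4, 1).

-3, 1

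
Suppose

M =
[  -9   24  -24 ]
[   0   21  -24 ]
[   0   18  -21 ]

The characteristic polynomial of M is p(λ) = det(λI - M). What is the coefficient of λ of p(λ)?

-9

p(λ) = λ^3 + 9λ^2 - 9λ - 81.
The coefficient of λ is -9.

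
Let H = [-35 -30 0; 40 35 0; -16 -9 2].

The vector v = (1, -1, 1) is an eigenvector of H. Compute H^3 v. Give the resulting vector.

(-125, 125, -125)

First find the eigenvalue: Hv = (-5, 5, -5) = -5·(1, -1, 1), so λ = -5.
Then H^3 v = λ^3·v = (-5)^3·(1, -1, 1) = -125·(1, -1, 1) = (-125, 125, -125).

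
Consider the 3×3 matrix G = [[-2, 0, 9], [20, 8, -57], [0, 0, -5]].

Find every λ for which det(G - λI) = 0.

-5, -2, 8

Set up det(tI - G) = 0.
Expanding along the first row, p(t) = t^3 - t^2 - 46t - 80.
Since p(-5) = 0, t = -5 is a root.
Factor out (t + 5): p(t) = (t + 5)·(t^2 - 6t - 16).
The quadratic factors as (t + 2)·(t - 8).
Eigenvalues: -5, -2, 8.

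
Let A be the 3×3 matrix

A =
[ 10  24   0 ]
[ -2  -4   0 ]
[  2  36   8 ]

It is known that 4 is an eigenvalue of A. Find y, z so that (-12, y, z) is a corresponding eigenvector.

3, -21

We need (A - 4I)v = 0.
A - 4I = [[6, 24, 0], [-2, -8, 0], [2, 36, 4]].
Row 1: (6)·-12 + (24)·y + (0)·z = 0
Row 2: (-2)·-12 + (-8)·y + (0)·z = 0
Row 3: (2)·-12 + (36)·y + (4)·z = 0
Solving gives y = 3, z = -21.
Check: A·(-12, 3, -21) = (-48, 12, -84) = 4·(-12, 3, -21).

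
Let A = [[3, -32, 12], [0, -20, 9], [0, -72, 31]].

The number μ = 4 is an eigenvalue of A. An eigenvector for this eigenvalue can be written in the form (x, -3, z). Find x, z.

0, -8

We need (A - 4I)v = 0.
A - 4I = [[-1, -32, 12], [0, -24, 9], [0, -72, 27]].
Row 1: (-1)·x + (-32)·-3 + (12)·z = 0
Row 2: (0)·x + (-24)·-3 + (9)·z = 0
Row 3: (0)·x + (-72)·-3 + (27)·z = 0
Solving gives x = 0, z = -8.
Check: A·(0, -3, -8) = (0, -12, -32) = 4·(0, -3, -8).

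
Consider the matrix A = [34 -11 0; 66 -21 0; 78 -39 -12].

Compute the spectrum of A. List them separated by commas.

Compute the characteristic polynomial p(μ) = det(μI - A).
Expanding along the first row, p(μ) = μ^3 - μ^2 - 144μ + 144.
Since p(1) = 0, μ = 1 is a root.
Factor out (μ - 1): p(μ) = (μ - 1)·(μ^2 - 144).
The quadratic factors as (μ + 12)·(μ - 12).
Eigenvalues: -12, 1, 12.

-12, 1, 12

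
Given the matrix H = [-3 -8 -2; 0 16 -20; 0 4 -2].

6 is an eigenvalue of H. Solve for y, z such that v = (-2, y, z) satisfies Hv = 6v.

We need (H - 6I)v = 0.
H - 6I = [[-9, -8, -2], [0, 10, -20], [0, 4, -8]].
Row 1: (-9)·-2 + (-8)·y + (-2)·z = 0
Row 2: (0)·-2 + (10)·y + (-20)·z = 0
Row 3: (0)·-2 + (4)·y + (-8)·z = 0
Solving gives y = 2, z = 1.
Check: H·(-2, 2, 1) = (-12, 12, 6) = 6·(-2, 2, 1).

2, 1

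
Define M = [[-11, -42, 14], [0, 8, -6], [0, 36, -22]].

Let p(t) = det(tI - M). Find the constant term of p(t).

440

p(t) = t^3 + 25t^2 + 194t + 440.
The constant term is 440.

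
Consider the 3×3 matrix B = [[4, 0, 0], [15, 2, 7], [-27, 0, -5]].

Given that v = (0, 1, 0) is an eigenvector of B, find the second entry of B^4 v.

First find the eigenvalue: Bv = (0, 2, 0) = 2·(0, 1, 0), so λ = 2.
Then B^4 v = λ^4·v = 2^4·(0, 1, 0) = 16·(0, 1, 0) = (0, 16, 0).

16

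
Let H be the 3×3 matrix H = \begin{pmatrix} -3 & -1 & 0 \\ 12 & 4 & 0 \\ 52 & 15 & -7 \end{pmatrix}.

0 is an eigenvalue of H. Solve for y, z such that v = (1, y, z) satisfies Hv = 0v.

-3, 1

We need (H)v = 0.
H = [[-3, -1, 0], [12, 4, 0], [52, 15, -7]].
Row 1: (-3)·1 + (-1)·y + (0)·z = 0
Row 2: (12)·1 + (4)·y + (0)·z = 0
Row 3: (52)·1 + (15)·y + (-7)·z = 0
Solving gives y = -3, z = 1.
Check: H·(1, -3, 1) = (0, 0, 0) = 0·(1, -3, 1).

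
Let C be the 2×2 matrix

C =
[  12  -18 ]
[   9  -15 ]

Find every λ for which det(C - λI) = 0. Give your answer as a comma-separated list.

det(C - lambda·I) = (12 - lambda)(-15 - lambda) - (-18)·(9) = lambda^2 + 3·lambda - 18.
This factors as (lambda + 6)·(lambda - 3) = 0.
Eigenvalues: -6, 3.

-6, 3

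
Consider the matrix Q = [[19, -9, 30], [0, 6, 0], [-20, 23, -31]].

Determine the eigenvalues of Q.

Compute the characteristic polynomial p(λ) = det(λI - Q).
Cofactor expansion gives p(λ) = λ^3 + 6λ^2 - 61λ - 66.
Try λ = -1: p(-1) = 0, so -1 is a root.
Dividing by (λ + 1) leaves λ^2 + 5λ - 66.
The quadratic factors as (λ + 11)·(λ - 6).
Eigenvalues: -11, -1, 6.

-11, -1, 6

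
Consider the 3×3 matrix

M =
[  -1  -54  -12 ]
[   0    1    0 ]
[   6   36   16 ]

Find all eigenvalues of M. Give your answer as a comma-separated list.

The characteristic polynomial is p(λ) = det(λI - M).
Expanding the 3×3 determinant: p(λ) = λ^3 - 16λ^2 + 71λ - 56.
Try λ = 7: p(7) = 0, so 7 is a root.
Dividing by (λ - 7) leaves λ^2 - 9λ + 8.
The quadratic factors as (λ - 1)·(λ - 8).
Eigenvalues: 1, 7, 8.

1, 7, 8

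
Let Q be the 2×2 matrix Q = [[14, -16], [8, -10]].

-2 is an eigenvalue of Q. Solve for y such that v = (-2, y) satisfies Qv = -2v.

We need (Q + 2I)v = 0.
Q + 2I = [[16, -16], [8, -8]].
Row 1: (16)·-2 + (-16)·y = 0
Row 2: (8)·-2 + (-8)·y = 0
Solving gives y = -2.
Check: Q·(-2, -2) = (4, 4) = -2·(-2, -2).

-2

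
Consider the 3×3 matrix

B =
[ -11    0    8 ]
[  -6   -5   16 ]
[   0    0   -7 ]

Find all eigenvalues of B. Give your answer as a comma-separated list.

-11, -7, -5

Set up det(tI - B) = 0.
Expanding the 3×3 determinant: p(t) = t^3 + 23t^2 + 167t + 385.
Rational-root test: t = -11 gives p(-11) = 0.
Dividing by (t + 11) leaves t^2 + 12t + 35.
The quadratic factors as (t + 7)·(t + 5).
Eigenvalues: -11, -7, -5.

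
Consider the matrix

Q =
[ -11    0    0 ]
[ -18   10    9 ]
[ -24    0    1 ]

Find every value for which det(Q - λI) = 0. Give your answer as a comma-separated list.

Compute the characteristic polynomial p(r) = det(rI - Q).
Expanding the 3×3 determinant: p(r) = r^3 - 111r + 110.
Try r = 10: p(10) = 0, so 10 is a root.
Dividing by (r - 10) leaves r^2 + 10r - 11.
The quadratic factors as (r + 11)·(r - 1).
Eigenvalues: -11, 1, 10.

-11, 1, 10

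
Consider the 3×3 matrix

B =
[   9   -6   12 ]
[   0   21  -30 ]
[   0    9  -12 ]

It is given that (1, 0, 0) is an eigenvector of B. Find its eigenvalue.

9

Compute Bv: B·(1, 0, 0) = (9, 0, 0).
Since Bv = λv, compare component 1: 9 = λ·1, so λ = 9.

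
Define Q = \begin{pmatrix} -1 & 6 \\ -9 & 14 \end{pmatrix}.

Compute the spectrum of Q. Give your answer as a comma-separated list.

5, 8

det(Q - λI) = (-1 - λ)(14 - λ) - (6)·(-9) = λ^2 - 13λ + 40.
This factors as (λ - 5)·(λ - 8) = 0.
Eigenvalues: 5, 8.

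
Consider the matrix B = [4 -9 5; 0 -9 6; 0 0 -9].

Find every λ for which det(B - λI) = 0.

B is upper triangular, so its eigenvalues are the diagonal entries.
Diagonal: 4, -9, -9.

-9, -9, 4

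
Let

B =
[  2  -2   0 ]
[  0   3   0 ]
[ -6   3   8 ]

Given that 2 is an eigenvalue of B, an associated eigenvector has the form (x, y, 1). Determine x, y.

1, 0

We need (B - 2I)v = 0.
B - 2I = [[0, -2, 0], [0, 1, 0], [-6, 3, 6]].
Row 1: (0)·x + (-2)·y + (0)·1 = 0
Row 2: (0)·x + (1)·y + (0)·1 = 0
Row 3: (-6)·x + (3)·y + (6)·1 = 0
Solving gives x = 1, y = 0.
Check: B·(1, 0, 1) = (2, 0, 2) = 2·(1, 0, 1).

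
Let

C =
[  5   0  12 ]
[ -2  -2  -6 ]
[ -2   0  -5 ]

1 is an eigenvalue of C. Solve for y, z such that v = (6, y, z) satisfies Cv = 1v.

0, -2

We need (C - 1I)v = 0.
C - 1I = [[4, 0, 12], [-2, -3, -6], [-2, 0, -6]].
Row 1: (4)·6 + (0)·y + (12)·z = 0
Row 2: (-2)·6 + (-3)·y + (-6)·z = 0
Row 3: (-2)·6 + (0)·y + (-6)·z = 0
Solving gives y = 0, z = -2.
Check: C·(6, 0, -2) = (6, 0, -2) = 1·(6, 0, -2).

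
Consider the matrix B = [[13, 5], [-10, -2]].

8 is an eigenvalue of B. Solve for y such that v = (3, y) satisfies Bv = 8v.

We need (B - 8I)v = 0.
B - 8I = [[5, 5], [-10, -10]].
Row 1: (5)·3 + (5)·y = 0
Row 2: (-10)·3 + (-10)·y = 0
Solving gives y = -3.
Check: B·(3, -3) = (24, -24) = 8·(3, -3).

-3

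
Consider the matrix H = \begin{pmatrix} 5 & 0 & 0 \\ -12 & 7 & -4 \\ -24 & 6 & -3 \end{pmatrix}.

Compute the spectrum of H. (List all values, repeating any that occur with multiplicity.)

1, 3, 5

The characteristic polynomial is p(lambda) = det(lambda·I - H).
Cofactor expansion gives p(lambda) = lambda^3 - 9·lambda^2 + 23·lambda - 15.
Rational-root test: lambda = 1 gives p(1) = 0.
Dividing by (lambda - 1) leaves lambda^2 - 8·lambda + 15.
The quadratic factors as (lambda - 3)·(lambda - 5).
Eigenvalues: 1, 3, 5.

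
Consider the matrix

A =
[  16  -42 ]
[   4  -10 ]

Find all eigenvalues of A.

2, 4

det(A - μI) = (16 - μ)(-10 - μ) - (-42)·(4) = μ^2 - 6μ + 8.
This factors as (μ - 2)·(μ - 4) = 0.
Eigenvalues: 2, 4.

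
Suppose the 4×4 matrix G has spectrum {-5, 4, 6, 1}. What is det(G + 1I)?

If G has eigenvalues -5, 4, 6, 1, then G + 1I has eigenvalues -4, 5, 7, 2.
det(G + 1I) = (-4) · (5) · (7) · (2) = -280.

-280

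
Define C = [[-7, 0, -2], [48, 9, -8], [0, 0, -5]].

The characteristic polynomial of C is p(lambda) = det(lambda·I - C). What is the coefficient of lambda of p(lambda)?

p(lambda) = lambda^3 + 3·lambda^2 - 73·lambda - 315.
The coefficient of lambda is -73.

-73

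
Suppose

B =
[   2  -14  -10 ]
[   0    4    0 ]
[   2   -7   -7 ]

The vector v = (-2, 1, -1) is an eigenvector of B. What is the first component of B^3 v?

-128

First find the eigenvalue: Bv = (-8, 4, -4) = 4·(-2, 1, -1), so λ = 4.
Then B^3 v = λ^3·v = 4^3·(-2, 1, -1) = 64·(-2, 1, -1) = (-128, 64, -64).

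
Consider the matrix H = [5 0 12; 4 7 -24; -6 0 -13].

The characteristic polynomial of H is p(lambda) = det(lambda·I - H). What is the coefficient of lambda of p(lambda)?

p(lambda) = lambda^3 + lambda^2 - 49·lambda - 49.
The coefficient of lambda is -49.

-49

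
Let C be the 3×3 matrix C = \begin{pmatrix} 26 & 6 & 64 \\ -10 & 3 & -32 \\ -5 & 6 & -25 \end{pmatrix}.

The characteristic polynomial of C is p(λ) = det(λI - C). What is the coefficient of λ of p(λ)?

-75

p(λ) = λ^3 - 4λ^2 - 75λ + 378.
The coefficient of λ is -75.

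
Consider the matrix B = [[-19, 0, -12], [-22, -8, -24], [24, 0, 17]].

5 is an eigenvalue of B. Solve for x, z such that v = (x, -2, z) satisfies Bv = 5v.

-1, 2

We need (B - 5I)v = 0.
B - 5I = [[-24, 0, -12], [-22, -13, -24], [24, 0, 12]].
Row 1: (-24)·x + (0)·-2 + (-12)·z = 0
Row 2: (-22)·x + (-13)·-2 + (-24)·z = 0
Row 3: (24)·x + (0)·-2 + (12)·z = 0
Solving gives x = -1, z = 2.
Check: B·(-1, -2, 2) = (-5, -10, 10) = 5·(-1, -2, 2).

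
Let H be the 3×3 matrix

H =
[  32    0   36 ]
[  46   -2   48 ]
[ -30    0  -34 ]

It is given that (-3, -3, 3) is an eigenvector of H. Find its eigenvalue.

Compute Hv: H·(-3, -3, 3) = (12, 12, -12).
Since Hv = λv, compare component 1: 12 = λ·-3, so λ = -4.

-4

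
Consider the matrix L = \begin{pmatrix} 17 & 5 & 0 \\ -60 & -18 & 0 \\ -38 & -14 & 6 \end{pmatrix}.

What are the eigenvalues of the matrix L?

-3, 2, 6

The characteristic polynomial is p(t) = det(tI - L).
Expanding along the first row, p(t) = t^3 - 5t^2 - 12t + 36.
Try t = 2: p(2) = 0, so 2 is a root.
Factor out (t - 2): p(t) = (t - 2)·(t^2 - 3t - 18).
The quadratic factors as (t + 3)·(t - 6).
Eigenvalues: -3, 2, 6.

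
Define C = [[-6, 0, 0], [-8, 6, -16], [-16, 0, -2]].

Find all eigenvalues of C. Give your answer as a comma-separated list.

-6, -2, 6

The characteristic polynomial is p(r) = det(rI - C).
Cofactor expansion gives p(r) = r^3 + 2r^2 - 36r - 72.
Since p(-2) = 0, r = -2 is a root.
Dividing by (r + 2) leaves r^2 - 36.
The quadratic factors as (r + 6)·(r - 6).
Eigenvalues: -6, -2, 6.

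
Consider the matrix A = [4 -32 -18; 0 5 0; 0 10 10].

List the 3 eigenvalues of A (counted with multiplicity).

The characteristic polynomial is p(λ) = det(λI - A).
Cofactor expansion gives p(λ) = λ^3 - 19λ^2 + 110λ - 200.
Rational-root test: λ = 4 gives p(4) = 0.
Factor out (λ - 4): p(λ) = (λ - 4)·(λ^2 - 15λ + 50).
The quadratic factors as (λ - 5)·(λ - 10).
Eigenvalues: 4, 5, 10.

4, 5, 10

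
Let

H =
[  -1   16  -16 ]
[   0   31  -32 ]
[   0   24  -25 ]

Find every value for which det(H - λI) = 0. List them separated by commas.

Set up det(λI - H) = 0.
Expanding the 3×3 determinant: p(λ) = λ^3 - 5λ^2 - 13λ - 7.
Since p(7) = 0, λ = 7 is a root.
Factor out (λ - 7): p(λ) = (λ - 7)·(λ^2 + 2λ + 1).
The quadratic factor is (λ + 1)^2.
Eigenvalues: -1, -1, 7.

-1, -1, 7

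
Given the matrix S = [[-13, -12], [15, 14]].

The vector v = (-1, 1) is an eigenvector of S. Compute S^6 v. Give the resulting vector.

First find the eigenvalue: Sv = (1, -1) = -1·(-1, 1), so λ = -1.
Then S^6 v = λ^6·v = (-1)^6·(-1, 1) = 1·(-1, 1) = (-1, 1).

(-1, 1)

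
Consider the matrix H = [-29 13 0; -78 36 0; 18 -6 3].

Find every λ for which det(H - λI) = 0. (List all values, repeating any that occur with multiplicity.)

Compute the characteristic polynomial p(t) = det(tI - H).
Expanding the 3×3 determinant: p(t) = t^3 - 10t^2 - 9t + 90.
Rational-root test: t = -3 gives p(-3) = 0.
Dividing by (t + 3) leaves t^2 - 13t + 30.
The quadratic factors as (t - 3)·(t - 10).
Eigenvalues: -3, 3, 10.

-3, 3, 10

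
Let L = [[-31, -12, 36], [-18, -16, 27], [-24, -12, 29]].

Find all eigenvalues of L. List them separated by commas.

Set up det(μI - L) = 0.
Expanding along the first row, p(μ) = μ^3 + 18μ^2 + 105μ + 196.
Since p(-4) = 0, μ = -4 is a root.
Factor out (μ + 4): p(μ) = (μ + 4)·(μ^2 + 14μ + 49).
The quadratic factor is (μ + 7)^2.
Eigenvalues: -7, -7, -4.

-7, -7, -4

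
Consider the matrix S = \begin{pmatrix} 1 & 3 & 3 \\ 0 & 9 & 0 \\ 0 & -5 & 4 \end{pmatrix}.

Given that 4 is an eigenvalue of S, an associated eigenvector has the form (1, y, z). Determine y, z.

We need (S - 4I)v = 0.
S - 4I = [[-3, 3, 3], [0, 5, 0], [0, -5, 0]].
Row 1: (-3)·1 + (3)·y + (3)·z = 0
Row 2: (0)·1 + (5)·y + (0)·z = 0
Row 3: (0)·1 + (-5)·y + (0)·z = 0
Solving gives y = 0, z = 1.
Check: S·(1, 0, 1) = (4, 0, 4) = 4·(1, 0, 1).

0, 1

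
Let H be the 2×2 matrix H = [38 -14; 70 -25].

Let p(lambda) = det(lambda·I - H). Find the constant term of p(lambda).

p(lambda) = lambda^2 - 13·lambda + 30.
The constant term is 30.

30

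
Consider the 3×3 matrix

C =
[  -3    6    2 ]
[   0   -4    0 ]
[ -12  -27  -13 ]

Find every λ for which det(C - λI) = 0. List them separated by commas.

The characteristic polynomial is p(lambda) = det(lambda·I - C).
Cofactor expansion gives p(lambda) = lambda^3 + 20·lambda^2 + 127·lambda + 252.
Try lambda = -7: p(-7) = 0, so -7 is a root.
Factor out (lambda + 7): p(lambda) = (lambda + 7)·(lambda^2 + 13·lambda + 36).
The quadratic factors as (lambda + 9)·(lambda + 4).
Eigenvalues: -9, -7, -4.

-9, -7, -4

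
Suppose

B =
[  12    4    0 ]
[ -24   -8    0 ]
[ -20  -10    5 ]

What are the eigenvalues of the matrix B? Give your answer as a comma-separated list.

0, 4, 5

Compute the characteristic polynomial p(λ) = det(λI - B).
Cofactor expansion gives p(λ) = λ^3 - 9λ^2 + 20λ.
Try λ = 5: p(5) = 0, so 5 is a root.
Dividing by (λ - 5) leaves λ^2 - 4λ.
The quadratic factors as λ·(λ - 4).
Eigenvalues: 0, 4, 5.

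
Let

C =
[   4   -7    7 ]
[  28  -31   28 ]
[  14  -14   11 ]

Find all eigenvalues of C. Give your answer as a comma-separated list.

Compute the characteristic polynomial p(λ) = det(λI - C).
Cofactor expansion gives p(λ) = λ^3 + 16λ^2 + 69λ + 90.
Rational-root test: λ = -3 gives p(-3) = 0.
Dividing by (λ + 3) leaves λ^2 + 13λ + 30.
The quadratic factors as (λ + 10)·(λ + 3).
Eigenvalues: -10, -3, -3.

-10, -3, -3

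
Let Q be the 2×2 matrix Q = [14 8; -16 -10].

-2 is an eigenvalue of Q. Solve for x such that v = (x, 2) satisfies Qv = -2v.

We need (Q + 2I)v = 0.
Q + 2I = [[16, 8], [-16, -8]].
Row 1: (16)·x + (8)·2 = 0
Row 2: (-16)·x + (-8)·2 = 0
Solving gives x = -1.
Check: Q·(-1, 2) = (2, -4) = -2·(-1, 2).

-1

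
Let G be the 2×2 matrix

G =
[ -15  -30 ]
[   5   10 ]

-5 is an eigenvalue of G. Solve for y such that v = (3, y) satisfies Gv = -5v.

We need (G + 5I)v = 0.
G + 5I = [[-10, -30], [5, 15]].
Row 1: (-10)·3 + (-30)·y = 0
Row 2: (5)·3 + (15)·y = 0
Solving gives y = -1.
Check: G·(3, -1) = (-15, 5) = -5·(3, -1).

-1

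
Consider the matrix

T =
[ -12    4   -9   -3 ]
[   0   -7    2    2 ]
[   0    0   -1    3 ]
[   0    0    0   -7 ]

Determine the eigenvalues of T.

T is upper triangular, so its eigenvalues are the diagonal entries.
Diagonal: -12, -7, -1, -7.

-12, -7, -7, -1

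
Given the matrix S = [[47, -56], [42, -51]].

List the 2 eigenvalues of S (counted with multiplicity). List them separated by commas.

det(S - sI) = (47 - s)(-51 - s) - (-56)·(42) = s^2 + 4s - 45.
This factors as (s + 9)·(s - 5) = 0.
Eigenvalues: -9, 5.

-9, 5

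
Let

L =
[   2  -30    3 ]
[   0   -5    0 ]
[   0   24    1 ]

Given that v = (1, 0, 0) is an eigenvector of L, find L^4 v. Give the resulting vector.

First find the eigenvalue: Lv = (2, 0, 0) = 2·(1, 0, 0), so λ = 2.
Then L^4 v = λ^4·v = 2^4·(1, 0, 0) = 16·(1, 0, 0) = (16, 0, 0).

(16, 0, 0)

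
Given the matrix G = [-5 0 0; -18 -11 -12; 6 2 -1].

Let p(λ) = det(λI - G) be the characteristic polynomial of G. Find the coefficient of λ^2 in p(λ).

The coefficient of λ^2 of det(λI - G) is −trace(G).
trace(G) = (-5) + (-11) + (-1) = -17, so the coefficient is 17.

17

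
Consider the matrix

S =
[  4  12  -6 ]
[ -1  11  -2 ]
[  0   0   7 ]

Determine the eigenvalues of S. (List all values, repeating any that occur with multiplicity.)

Set up det(λI - S) = 0.
Expanding along the first row, p(λ) = λ^3 - 22λ^2 + 161λ - 392.
Since p(7) = 0, λ = 7 is a root.
Factor out (λ - 7): p(λ) = (λ - 7)·(λ^2 - 15λ + 56).
The quadratic factors as (λ - 7)·(λ - 8).
Eigenvalues: 7, 7, 8.

7, 7, 8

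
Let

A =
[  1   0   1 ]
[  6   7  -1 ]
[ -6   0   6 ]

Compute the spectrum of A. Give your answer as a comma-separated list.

3, 4, 7

Compute the characteristic polynomial p(t) = det(tI - A).
Expanding the 3×3 determinant: p(t) = t^3 - 14t^2 + 61t - 84.
Since p(3) = 0, t = 3 is a root.
Factor out (t - 3): p(t) = (t - 3)·(t^2 - 11t + 28).
The quadratic factors as (t - 4)·(t - 7).
Eigenvalues: 3, 4, 7.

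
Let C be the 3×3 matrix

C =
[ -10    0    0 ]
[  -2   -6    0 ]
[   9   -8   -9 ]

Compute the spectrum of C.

C is lower triangular, so its eigenvalues are the diagonal entries.
Diagonal: -10, -6, -9.

-10, -9, -6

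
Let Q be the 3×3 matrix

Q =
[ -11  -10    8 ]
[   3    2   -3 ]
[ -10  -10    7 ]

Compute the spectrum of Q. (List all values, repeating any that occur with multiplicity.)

The characteristic polynomial is p(μ) = det(μI - Q).
Expanding the 3×3 determinant: p(μ) = μ^3 + 2μ^2 - 5μ - 6.
Rational-root test: μ = 2 gives p(2) = 0.
Dividing by (μ - 2) leaves μ^2 + 4μ + 3.
The quadratic factors as (μ + 3)·(μ + 1).
Eigenvalues: -3, -1, 2.

-3, -1, 2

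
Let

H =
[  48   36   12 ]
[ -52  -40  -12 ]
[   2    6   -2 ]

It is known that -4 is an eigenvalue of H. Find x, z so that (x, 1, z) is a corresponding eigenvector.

0, -3

We need (H + 4I)v = 0.
H + 4I = [[52, 36, 12], [-52, -36, -12], [2, 6, 2]].
Row 1: (52)·x + (36)·1 + (12)·z = 0
Row 2: (-52)·x + (-36)·1 + (-12)·z = 0
Row 3: (2)·x + (6)·1 + (2)·z = 0
Solving gives x = 0, z = -3.
Check: H·(0, 1, -3) = (0, -4, 12) = -4·(0, 1, -3).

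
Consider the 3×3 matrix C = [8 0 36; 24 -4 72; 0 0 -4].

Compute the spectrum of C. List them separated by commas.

Compute the characteristic polynomial p(s) = det(sI - C).
Expanding along the first row, p(s) = s^3 - 48s - 128.
Since p(8) = 0, s = 8 is a root.
Dividing by (s - 8) leaves s^2 + 8s + 16.
The quadratic factor is (s + 4)^2.
Eigenvalues: -4, -4, 8.

-4, -4, 8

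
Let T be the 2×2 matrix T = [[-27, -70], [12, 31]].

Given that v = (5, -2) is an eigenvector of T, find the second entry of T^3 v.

-2

First find the eigenvalue: Tv = (5, -2) = 1·(5, -2), so λ = 1.
Then T^3 v = λ^3·v = 1^3·(5, -2) = 1·(5, -2) = (5, -2).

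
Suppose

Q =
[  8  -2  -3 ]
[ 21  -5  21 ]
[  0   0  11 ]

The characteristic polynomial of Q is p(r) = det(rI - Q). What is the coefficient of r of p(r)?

35

p(r) = r^3 - 14r^2 + 35r - 22.
The coefficient of r is 35.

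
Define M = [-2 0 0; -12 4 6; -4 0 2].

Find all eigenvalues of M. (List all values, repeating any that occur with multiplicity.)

-2, 2, 4

Compute the characteristic polynomial p(r) = det(rI - M).
Cofactor expansion gives p(r) = r^3 - 4r^2 - 4r + 16.
Rational-root test: r = -2 gives p(-2) = 0.
Factor out (r + 2): p(r) = (r + 2)·(r^2 - 6r + 8).
The quadratic factors as (r - 2)·(r - 4).
Eigenvalues: -2, 2, 4.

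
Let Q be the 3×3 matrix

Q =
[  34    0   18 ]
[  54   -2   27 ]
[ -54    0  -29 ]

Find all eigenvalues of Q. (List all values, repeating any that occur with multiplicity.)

-2, -2, 7

The characteristic polynomial is p(λ) = det(λI - Q).
Cofactor expansion gives p(λ) = λ^3 - 3λ^2 - 24λ - 28.
Try λ = 7: p(7) = 0, so 7 is a root.
Dividing by (λ - 7) leaves λ^2 + 4λ + 4.
The quadratic factor is (λ + 2)^2.
Eigenvalues: -2, -2, 7.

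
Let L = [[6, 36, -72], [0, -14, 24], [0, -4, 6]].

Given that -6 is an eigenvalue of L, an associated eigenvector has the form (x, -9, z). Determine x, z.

We need (L + 6I)v = 0.
L + 6I = [[12, 36, -72], [0, -8, 24], [0, -4, 12]].
Row 1: (12)·x + (36)·-9 + (-72)·z = 0
Row 2: (0)·x + (-8)·-9 + (24)·z = 0
Row 3: (0)·x + (-4)·-9 + (12)·z = 0
Solving gives x = 9, z = -3.
Check: L·(9, -9, -3) = (-54, 54, 18) = -6·(9, -9, -3).

9, -3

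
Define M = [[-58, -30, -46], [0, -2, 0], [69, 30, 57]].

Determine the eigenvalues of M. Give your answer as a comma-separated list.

Set up det(tI - M) = 0.
Expanding the 3×3 determinant: p(t) = t^3 + 3t^2 - 130t - 264.
Rational-root test: t = -2 gives p(-2) = 0.
Dividing by (t + 2) leaves t^2 + t - 132.
The quadratic factors as (t + 12)·(t - 11).
Eigenvalues: -12, -2, 11.

-12, -2, 11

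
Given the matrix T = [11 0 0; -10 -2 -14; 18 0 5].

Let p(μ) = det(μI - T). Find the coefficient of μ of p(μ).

p(μ) = μ^3 - 14μ^2 + 23μ + 110.
The coefficient of μ is 23.

23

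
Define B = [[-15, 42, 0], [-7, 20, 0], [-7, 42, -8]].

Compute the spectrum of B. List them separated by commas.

-8, -1, 6

The characteristic polynomial is p(λ) = det(λI - B).
Expanding the 3×3 determinant: p(λ) = λ^3 + 3λ^2 - 46λ - 48.
Rational-root test: λ = 6 gives p(6) = 0.
Dividing by (λ - 6) leaves λ^2 + 9λ + 8.
The quadratic factors as (λ + 8)·(λ + 1).
Eigenvalues: -8, -1, 6.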